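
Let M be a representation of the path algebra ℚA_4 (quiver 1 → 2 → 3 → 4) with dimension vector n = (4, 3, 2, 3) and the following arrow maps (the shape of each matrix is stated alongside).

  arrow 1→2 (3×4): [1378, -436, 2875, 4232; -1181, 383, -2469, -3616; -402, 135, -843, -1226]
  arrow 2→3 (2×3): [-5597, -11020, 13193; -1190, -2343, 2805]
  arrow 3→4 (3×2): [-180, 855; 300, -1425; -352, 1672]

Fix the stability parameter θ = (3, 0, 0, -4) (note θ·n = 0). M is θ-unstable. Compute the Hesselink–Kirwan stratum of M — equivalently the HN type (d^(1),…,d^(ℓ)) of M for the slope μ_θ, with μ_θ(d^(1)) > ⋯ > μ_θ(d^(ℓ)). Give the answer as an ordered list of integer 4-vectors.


Via rank(M_{q-1}∘⋯∘M_p): M ≅ I[1,1], I[1,2], I[1,3], I[1,4], I[4,4]^2.
μ_θ-semistable layers: μ^(1)=3; μ^(2)=3/2; μ^(3)=1; μ^(4)=-1/4; μ^(5)=-4

((1, 0, 0, 0); (1, 1, 0, 0); (1, 1, 1, 0); (1, 1, 1, 1); (0, 0, 0, 2))


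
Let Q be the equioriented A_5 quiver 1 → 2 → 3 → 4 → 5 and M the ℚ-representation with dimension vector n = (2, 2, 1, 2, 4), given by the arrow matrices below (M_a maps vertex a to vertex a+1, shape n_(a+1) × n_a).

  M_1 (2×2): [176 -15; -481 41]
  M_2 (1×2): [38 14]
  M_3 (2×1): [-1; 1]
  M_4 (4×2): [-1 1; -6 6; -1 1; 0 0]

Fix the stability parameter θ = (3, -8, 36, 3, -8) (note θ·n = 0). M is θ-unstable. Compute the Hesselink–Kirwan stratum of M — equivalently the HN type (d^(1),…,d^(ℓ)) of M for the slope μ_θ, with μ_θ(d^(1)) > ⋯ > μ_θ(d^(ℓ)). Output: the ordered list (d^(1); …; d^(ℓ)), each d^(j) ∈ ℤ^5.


Barcode: M ≅ I[1,2], I[1,5], I[4,4], I[5,5]^3. HN layers by μ_θ (4 steps, strictly decreasing):
  μ^(1)=31/3; μ^(2)=3; μ^(3)=-5/2; μ^(4)=-8

((0, 0, 1, 1, 1); (0, 0, 0, 1, 0); (2, 2, 0, 0, 0); (0, 0, 0, 0, 3))


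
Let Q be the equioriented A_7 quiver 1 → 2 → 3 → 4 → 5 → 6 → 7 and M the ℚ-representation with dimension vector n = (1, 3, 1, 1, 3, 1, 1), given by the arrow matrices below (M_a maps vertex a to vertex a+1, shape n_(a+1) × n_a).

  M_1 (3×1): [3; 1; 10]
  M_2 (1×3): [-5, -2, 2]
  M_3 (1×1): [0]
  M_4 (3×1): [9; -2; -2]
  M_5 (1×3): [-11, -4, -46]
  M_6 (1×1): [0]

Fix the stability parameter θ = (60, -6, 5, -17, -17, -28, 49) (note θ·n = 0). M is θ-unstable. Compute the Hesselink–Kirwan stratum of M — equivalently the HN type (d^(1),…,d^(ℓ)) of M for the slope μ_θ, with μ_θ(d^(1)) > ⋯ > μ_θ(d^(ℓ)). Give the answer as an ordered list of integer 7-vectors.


Interval decomposition of M: I[1,3], I[2,2]^2, I[4,6], I[5,5]^2, I[7,7].
HN type (ℓ=5): μ^(1)=49; μ^(2)=59/3; μ^(3)=-6; μ^(4)=-17; μ^(5)=-62/3

((0, 0, 0, 0, 0, 0, 1); (1, 1, 1, 0, 0, 0, 0); (0, 2, 0, 0, 0, 0, 0); (0, 0, 0, 0, 2, 0, 0); (0, 0, 0, 1, 1, 1, 0))


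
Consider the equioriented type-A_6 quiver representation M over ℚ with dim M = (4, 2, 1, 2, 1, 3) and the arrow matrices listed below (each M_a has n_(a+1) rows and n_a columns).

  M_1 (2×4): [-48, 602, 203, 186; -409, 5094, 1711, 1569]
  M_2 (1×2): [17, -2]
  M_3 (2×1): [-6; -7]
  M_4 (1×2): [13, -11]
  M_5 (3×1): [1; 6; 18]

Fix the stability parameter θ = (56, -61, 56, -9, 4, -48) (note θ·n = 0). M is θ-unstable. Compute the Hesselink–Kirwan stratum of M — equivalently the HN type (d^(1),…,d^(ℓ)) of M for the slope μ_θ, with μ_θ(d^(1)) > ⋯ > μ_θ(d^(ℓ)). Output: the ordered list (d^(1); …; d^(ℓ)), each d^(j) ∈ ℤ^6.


Interval decomposition of M: I[1,1]^2, I[1,2], I[1,6], I[4,4], I[6,6]^2.
HN type (ℓ=5): μ^(1)=56; μ^(2)=3/4; μ^(3)=-5/2; μ^(4)=-9; μ^(5)=-48

((2, 0, 0, 0, 0, 0); (0, 0, 1, 1, 1, 1); (2, 2, 0, 0, 0, 0); (0, 0, 0, 1, 0, 0); (0, 0, 0, 0, 0, 2))


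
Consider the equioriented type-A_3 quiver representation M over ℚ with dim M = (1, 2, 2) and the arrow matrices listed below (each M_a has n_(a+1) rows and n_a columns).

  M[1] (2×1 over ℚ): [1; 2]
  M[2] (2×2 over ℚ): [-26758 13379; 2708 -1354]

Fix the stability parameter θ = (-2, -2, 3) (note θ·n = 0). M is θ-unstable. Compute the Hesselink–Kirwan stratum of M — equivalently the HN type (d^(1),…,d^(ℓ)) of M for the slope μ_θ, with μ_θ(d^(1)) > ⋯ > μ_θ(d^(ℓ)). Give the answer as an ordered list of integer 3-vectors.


Barcode: M ≅ I[1,2], I[2,3], I[3,3]. HN layers by μ_θ (2 steps, strictly decreasing):
  μ^(1)=3; μ^(2)=-2

((0, 0, 2); (1, 2, 0))


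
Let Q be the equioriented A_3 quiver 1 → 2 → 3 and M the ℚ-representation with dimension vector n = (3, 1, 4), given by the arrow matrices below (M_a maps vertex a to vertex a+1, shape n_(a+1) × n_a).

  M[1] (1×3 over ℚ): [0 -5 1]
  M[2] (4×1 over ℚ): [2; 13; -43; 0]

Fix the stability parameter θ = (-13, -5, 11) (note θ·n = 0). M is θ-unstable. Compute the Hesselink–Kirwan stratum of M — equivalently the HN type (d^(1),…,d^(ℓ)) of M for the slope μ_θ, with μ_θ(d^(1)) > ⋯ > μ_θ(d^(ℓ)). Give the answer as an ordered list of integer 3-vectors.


Barcode: M ≅ I[1,1]^2, I[1,3], I[3,3]^3. HN layers by μ_θ (3 steps, strictly decreasing):
  μ^(1)=11; μ^(2)=-5; μ^(3)=-13

((0, 0, 4); (0, 1, 0); (3, 0, 0))


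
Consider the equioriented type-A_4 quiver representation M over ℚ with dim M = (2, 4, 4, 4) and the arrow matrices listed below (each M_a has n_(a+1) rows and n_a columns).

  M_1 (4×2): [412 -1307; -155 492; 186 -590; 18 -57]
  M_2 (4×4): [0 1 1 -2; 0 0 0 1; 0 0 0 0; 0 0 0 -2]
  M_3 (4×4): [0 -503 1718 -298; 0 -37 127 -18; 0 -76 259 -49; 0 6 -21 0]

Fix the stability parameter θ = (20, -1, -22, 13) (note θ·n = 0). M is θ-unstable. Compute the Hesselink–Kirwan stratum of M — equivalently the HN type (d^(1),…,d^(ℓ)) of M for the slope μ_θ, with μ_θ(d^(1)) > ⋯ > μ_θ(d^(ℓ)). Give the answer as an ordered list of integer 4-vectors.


Interval decomposition of M: I[1,3], I[1,4], I[2,2]^2, I[3,4]^2, I[4,4].
HN type (ℓ=3): μ^(1)=13; μ^(2)=-1; μ^(3)=-22

((0, 0, 0, 4); (2, 4, 2, 0); (0, 0, 2, 0))


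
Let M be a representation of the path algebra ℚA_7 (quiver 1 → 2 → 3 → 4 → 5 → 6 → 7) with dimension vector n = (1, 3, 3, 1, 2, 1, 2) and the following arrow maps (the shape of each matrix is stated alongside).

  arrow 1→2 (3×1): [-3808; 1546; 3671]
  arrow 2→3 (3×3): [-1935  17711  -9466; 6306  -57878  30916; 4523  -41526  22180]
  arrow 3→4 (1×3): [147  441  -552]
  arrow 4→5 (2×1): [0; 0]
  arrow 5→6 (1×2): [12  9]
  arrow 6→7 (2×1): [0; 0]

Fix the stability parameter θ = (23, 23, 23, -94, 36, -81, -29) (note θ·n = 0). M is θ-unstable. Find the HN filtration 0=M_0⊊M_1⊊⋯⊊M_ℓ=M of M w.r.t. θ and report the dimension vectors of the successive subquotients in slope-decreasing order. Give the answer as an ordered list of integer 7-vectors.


Barcode: M ≅ I[1,2], I[2,3], I[2,4], I[3,3], I[5,5], I[5,6], I[7,7]^2. HN layers by μ_θ (5 steps, strictly decreasing):
  μ^(1)=36; μ^(2)=23; μ^(3)=-16; μ^(4)=-45/2; μ^(5)=-29

((0, 0, 0, 0, 1, 0, 0); (1, 2, 2, 0, 0, 0, 0); (0, 1, 1, 1, 0, 0, 0); (0, 0, 0, 0, 1, 1, 0); (0, 0, 0, 0, 0, 0, 2))


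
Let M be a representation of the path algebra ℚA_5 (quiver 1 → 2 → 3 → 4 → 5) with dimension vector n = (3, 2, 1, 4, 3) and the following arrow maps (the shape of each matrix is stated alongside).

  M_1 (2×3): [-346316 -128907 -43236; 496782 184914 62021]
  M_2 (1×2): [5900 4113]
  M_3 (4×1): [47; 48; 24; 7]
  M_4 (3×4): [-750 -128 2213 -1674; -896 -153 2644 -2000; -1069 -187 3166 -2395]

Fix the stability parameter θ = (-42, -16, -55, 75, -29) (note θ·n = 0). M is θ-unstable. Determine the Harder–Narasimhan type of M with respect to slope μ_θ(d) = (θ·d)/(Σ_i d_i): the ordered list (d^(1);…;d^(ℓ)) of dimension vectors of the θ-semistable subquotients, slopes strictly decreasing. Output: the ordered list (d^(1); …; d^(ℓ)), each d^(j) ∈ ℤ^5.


Via rank(M_{q-1}∘⋯∘M_p): M ≅ I[1,1], I[1,2], I[1,4], I[4,5]^3.
μ_θ-semistable layers: μ^(1)=75; μ^(2)=23; μ^(3)=-16; μ^(4)=-71/2; μ^(5)=-42

((0, 0, 0, 1, 0); (0, 0, 0, 3, 3); (0, 1, 0, 0, 0); (0, 1, 1, 0, 0); (3, 0, 0, 0, 0))


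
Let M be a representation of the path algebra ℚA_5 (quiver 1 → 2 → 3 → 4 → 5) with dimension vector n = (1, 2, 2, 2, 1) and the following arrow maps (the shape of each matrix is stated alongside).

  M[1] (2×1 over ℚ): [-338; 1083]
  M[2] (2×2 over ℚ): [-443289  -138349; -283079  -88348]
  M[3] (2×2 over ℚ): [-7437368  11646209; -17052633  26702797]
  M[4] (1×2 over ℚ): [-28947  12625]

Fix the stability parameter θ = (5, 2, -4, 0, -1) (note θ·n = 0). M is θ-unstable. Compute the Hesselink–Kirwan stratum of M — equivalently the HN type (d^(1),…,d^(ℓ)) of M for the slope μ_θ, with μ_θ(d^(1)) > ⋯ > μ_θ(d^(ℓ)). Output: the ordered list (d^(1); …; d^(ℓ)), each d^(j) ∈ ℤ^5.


Barcode: M ≅ I[1,5], I[2,4]. HN layers by μ_θ (3 steps, strictly decreasing):
  μ^(1)=2/5; μ^(2)=0; μ^(3)=-1

((1, 1, 1, 1, 1); (0, 0, 0, 1, 0); (0, 1, 1, 0, 0))


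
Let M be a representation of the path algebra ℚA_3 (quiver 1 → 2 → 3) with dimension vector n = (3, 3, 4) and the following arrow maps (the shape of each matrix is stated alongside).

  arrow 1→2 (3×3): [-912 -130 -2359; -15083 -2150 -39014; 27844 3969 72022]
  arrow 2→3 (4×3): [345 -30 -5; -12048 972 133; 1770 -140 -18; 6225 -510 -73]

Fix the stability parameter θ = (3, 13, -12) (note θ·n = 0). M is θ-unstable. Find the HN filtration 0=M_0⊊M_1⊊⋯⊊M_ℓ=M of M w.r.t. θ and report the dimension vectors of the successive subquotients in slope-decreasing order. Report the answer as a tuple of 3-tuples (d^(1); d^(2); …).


Barcode: M ≅ I[1,2], I[1,3]^2, I[3,3]^2. HN layers by μ_θ (4 steps, strictly decreasing):
  μ^(1)=13; μ^(2)=3; μ^(3)=4/3; μ^(4)=-12

((0, 1, 0); (1, 0, 0); (2, 2, 2); (0, 0, 2))


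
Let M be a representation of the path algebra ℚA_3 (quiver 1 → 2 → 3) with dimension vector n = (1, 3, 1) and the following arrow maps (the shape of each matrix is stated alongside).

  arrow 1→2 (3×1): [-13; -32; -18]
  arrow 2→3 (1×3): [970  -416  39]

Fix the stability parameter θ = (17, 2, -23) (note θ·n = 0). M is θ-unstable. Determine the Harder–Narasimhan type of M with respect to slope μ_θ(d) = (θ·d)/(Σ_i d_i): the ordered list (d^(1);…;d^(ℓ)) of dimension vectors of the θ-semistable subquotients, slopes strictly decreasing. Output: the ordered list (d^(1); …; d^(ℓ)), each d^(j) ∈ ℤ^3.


Barcode: M ≅ I[1,2], I[2,2], I[2,3]. HN layers by μ_θ (3 steps, strictly decreasing):
  μ^(1)=19/2; μ^(2)=2; μ^(3)=-21/2

((1, 1, 0); (0, 1, 0); (0, 1, 1))


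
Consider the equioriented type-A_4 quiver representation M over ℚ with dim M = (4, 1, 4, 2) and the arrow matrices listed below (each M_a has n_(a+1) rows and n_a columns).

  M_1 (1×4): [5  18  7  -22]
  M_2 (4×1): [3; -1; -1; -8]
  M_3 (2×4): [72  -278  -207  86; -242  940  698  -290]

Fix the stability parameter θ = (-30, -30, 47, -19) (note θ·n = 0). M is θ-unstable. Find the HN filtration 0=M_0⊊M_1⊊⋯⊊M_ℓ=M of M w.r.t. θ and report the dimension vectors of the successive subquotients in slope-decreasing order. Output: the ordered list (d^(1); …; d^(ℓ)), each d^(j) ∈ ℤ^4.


Via rank(M_{q-1}∘⋯∘M_p): M ≅ I[1,1]^3, I[1,4], I[3,3]^2, I[3,4].
μ_θ-semistable layers: μ^(1)=47; μ^(2)=14; μ^(3)=-30

((0, 0, 2, 0); (0, 0, 2, 2); (4, 1, 0, 0))


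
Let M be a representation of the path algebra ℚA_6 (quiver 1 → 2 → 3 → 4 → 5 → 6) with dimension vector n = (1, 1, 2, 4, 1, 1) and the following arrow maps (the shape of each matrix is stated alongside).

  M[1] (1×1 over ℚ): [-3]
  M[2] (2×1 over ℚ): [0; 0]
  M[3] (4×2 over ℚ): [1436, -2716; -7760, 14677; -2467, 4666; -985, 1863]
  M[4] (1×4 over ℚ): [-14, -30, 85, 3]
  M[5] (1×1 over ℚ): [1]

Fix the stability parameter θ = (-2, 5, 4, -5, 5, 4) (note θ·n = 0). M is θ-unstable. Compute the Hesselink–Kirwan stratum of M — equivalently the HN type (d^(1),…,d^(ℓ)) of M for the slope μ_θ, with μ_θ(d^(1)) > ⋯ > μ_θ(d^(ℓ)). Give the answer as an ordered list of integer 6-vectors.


Interval decomposition of M: I[1,2], I[3,4], I[3,6], I[4,4]^2.
HN type (ℓ=5): μ^(1)=5; μ^(2)=9/2; μ^(3)=-1/2; μ^(4)=-2; μ^(5)=-5

((0, 1, 0, 0, 0, 0); (0, 0, 0, 0, 1, 1); (0, 0, 2, 2, 0, 0); (1, 0, 0, 0, 0, 0); (0, 0, 0, 2, 0, 0))


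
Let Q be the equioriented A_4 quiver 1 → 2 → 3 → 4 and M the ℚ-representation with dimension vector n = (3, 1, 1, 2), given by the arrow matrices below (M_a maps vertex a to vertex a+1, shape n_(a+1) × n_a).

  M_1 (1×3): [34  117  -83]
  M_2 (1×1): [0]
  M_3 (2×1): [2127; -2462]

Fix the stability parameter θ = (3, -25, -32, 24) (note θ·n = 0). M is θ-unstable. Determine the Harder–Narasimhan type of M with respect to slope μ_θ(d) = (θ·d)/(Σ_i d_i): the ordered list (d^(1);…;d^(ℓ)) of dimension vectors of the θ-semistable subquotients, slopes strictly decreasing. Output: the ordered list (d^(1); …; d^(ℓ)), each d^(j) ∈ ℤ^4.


Via rank(M_{q-1}∘⋯∘M_p): M ≅ I[1,1]^2, I[1,2], I[3,4], I[4,4].
μ_θ-semistable layers: μ^(1)=24; μ^(2)=3; μ^(3)=-11; μ^(4)=-32

((0, 0, 0, 2); (2, 0, 0, 0); (1, 1, 0, 0); (0, 0, 1, 0))


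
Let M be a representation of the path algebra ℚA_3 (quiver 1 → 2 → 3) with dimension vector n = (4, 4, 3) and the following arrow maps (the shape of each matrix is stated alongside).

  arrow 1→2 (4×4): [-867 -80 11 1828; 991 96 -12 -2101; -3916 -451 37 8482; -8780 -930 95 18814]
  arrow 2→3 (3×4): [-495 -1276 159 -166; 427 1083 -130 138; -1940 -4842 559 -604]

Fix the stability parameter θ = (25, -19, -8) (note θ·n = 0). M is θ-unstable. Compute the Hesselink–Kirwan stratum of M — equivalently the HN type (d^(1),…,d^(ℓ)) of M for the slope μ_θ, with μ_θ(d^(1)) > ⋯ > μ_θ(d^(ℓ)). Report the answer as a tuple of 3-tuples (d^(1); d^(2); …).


Barcode: M ≅ I[1,2], I[1,3]^3. HN layers by μ_θ (2 steps, strictly decreasing):
  μ^(1)=3; μ^(2)=-2/3

((1, 1, 0); (3, 3, 3))


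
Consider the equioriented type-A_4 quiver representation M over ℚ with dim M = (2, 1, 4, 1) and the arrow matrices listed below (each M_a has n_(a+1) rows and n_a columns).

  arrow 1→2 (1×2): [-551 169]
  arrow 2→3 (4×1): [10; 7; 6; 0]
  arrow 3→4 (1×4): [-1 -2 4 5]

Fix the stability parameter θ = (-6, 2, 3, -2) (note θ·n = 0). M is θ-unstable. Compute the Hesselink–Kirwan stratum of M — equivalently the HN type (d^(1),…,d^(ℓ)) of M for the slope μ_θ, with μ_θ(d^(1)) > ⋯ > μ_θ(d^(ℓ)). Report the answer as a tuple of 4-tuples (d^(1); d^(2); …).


Via rank(M_{q-1}∘⋯∘M_p): M ≅ I[1,1], I[1,3], I[3,3]^2, I[3,4].
μ_θ-semistable layers: μ^(1)=3; μ^(2)=2; μ^(3)=1/2; μ^(4)=-6

((0, 0, 3, 0); (0, 1, 0, 0); (0, 0, 1, 1); (2, 0, 0, 0))


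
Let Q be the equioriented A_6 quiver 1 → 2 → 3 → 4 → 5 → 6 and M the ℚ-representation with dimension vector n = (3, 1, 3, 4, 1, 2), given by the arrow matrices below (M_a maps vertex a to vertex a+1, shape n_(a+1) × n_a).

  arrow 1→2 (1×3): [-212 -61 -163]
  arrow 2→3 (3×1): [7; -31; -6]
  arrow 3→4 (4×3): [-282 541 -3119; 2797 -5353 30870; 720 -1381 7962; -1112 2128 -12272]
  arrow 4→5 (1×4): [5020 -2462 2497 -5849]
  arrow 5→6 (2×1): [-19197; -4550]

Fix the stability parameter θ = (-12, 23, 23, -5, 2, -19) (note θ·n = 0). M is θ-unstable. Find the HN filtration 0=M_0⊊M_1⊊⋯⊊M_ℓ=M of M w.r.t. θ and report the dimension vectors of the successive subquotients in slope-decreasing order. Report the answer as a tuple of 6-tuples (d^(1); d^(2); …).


Interval decomposition of M: I[1,1]^2, I[1,6], I[3,4]^2, I[4,4], I[6,6].
HN type (ℓ=5): μ^(1)=9; μ^(2)=24/5; μ^(3)=-5; μ^(4)=-12; μ^(5)=-19

((0, 0, 2, 2, 0, 0); (0, 1, 1, 1, 1, 1); (0, 0, 0, 1, 0, 0); (3, 0, 0, 0, 0, 0); (0, 0, 0, 0, 0, 1))


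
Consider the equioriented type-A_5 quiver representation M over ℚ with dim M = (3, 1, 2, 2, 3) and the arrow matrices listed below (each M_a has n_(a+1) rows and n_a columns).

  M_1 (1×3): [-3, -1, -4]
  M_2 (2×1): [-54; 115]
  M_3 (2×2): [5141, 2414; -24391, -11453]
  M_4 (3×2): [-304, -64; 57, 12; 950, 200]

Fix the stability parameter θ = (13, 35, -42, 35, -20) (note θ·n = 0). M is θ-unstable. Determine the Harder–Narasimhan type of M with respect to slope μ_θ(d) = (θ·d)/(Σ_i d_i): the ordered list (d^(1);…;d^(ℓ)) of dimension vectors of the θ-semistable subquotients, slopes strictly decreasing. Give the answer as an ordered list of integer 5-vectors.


Via rank(M_{q-1}∘⋯∘M_p): M ≅ I[1,1]^2, I[1,4], I[3,5], I[5,5]^2.
μ_θ-semistable layers: μ^(1)=35; μ^(2)=13; μ^(3)=15/2; μ^(4)=2; μ^(5)=-20; μ^(6)=-42

((0, 0, 0, 1, 0); (2, 0, 0, 0, 0); (0, 0, 0, 1, 1); (1, 1, 1, 0, 0); (0, 0, 0, 0, 2); (0, 0, 1, 0, 0))


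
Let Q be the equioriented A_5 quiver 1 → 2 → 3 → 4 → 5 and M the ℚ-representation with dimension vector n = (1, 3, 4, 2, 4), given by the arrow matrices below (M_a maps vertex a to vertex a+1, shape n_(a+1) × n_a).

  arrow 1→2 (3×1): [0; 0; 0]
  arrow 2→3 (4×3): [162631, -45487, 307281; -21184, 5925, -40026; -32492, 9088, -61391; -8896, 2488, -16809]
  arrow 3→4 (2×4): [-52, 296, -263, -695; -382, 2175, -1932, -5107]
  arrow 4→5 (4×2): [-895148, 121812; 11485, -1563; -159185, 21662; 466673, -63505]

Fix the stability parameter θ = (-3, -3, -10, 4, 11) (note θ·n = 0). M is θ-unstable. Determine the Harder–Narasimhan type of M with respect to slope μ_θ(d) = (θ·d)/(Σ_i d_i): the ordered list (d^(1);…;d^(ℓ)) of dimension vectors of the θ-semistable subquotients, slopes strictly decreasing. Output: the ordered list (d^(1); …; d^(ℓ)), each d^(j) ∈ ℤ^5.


Interval decomposition of M: I[1,1], I[2,3]^2, I[2,5], I[3,5], I[5,5]^2.
HN type (ℓ=5): μ^(1)=11; μ^(2)=4; μ^(3)=-3; μ^(4)=-13/2; μ^(5)=-10

((0, 0, 0, 0, 4); (0, 0, 0, 2, 0); (1, 0, 0, 0, 0); (0, 3, 3, 0, 0); (0, 0, 1, 0, 0))


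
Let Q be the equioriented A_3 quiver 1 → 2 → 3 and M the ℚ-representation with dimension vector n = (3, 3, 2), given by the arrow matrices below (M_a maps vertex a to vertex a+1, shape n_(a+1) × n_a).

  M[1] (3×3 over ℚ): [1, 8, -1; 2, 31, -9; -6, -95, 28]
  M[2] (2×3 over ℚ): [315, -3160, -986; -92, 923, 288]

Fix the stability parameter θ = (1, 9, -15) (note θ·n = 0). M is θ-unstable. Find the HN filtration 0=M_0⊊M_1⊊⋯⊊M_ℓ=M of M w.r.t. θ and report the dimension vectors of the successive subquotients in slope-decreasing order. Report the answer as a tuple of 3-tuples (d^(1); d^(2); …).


Interval decomposition of M: I[1,2], I[1,3]^2.
HN type (ℓ=3): μ^(1)=9; μ^(2)=1; μ^(3)=-5/3

((0, 1, 0); (1, 0, 0); (2, 2, 2))


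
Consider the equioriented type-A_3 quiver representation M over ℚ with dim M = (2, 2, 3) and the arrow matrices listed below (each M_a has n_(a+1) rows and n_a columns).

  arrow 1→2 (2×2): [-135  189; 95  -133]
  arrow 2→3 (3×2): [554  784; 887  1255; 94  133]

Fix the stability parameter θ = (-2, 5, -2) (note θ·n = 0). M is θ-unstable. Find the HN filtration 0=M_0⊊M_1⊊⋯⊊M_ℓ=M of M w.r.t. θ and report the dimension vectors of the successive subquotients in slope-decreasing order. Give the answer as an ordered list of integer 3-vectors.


Via rank(M_{q-1}∘⋯∘M_p): M ≅ I[1,1], I[1,3], I[2,3], I[3,3].
μ_θ-semistable layers: μ^(1)=3/2; μ^(2)=-2

((0, 2, 2); (2, 0, 1))


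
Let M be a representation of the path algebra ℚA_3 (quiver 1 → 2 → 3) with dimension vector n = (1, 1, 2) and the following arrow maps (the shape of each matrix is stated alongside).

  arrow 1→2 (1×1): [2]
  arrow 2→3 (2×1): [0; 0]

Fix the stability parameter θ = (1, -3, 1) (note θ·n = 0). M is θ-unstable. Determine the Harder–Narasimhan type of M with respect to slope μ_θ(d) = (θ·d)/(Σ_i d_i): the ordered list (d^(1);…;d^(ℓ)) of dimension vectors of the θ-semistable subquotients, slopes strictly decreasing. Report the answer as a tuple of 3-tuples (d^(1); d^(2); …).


Interval decomposition of M: I[1,2], I[3,3]^2.
HN type (ℓ=2): μ^(1)=1; μ^(2)=-1

((0, 0, 2); (1, 1, 0))


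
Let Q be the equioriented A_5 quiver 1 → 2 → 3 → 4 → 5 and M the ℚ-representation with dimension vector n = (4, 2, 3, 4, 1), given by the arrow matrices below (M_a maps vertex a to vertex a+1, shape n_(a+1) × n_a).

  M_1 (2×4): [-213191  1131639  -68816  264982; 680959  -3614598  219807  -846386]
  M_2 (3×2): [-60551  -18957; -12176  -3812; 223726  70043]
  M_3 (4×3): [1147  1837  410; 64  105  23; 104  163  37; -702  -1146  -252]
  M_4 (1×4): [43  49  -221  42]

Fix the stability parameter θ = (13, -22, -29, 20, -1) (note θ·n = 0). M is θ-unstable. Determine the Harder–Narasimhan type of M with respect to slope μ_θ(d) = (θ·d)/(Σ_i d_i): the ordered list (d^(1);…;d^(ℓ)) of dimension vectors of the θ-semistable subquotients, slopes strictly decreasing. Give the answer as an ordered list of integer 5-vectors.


Interval decomposition of M: I[1,1]^2, I[1,4], I[1,5], I[3,3], I[4,4]^2.
HN type (ℓ=5): μ^(1)=20; μ^(2)=13; μ^(3)=19/2; μ^(4)=-38/3; μ^(5)=-29

((0, 0, 0, 3, 0); (2, 0, 0, 0, 0); (0, 0, 0, 1, 1); (2, 2, 2, 0, 0); (0, 0, 1, 0, 0))


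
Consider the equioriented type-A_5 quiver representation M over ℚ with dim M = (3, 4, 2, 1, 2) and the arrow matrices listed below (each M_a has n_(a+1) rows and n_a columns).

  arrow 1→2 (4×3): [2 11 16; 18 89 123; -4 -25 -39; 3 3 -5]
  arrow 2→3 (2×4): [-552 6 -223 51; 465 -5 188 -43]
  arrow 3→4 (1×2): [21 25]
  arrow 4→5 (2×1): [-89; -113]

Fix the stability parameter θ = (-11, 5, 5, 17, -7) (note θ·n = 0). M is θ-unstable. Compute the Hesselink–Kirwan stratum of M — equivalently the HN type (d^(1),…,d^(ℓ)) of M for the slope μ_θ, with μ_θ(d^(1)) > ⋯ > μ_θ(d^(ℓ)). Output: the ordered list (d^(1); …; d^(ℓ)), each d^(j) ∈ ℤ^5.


Interval decomposition of M: I[1,2], I[1,3], I[1,5], I[2,2], I[5,5].
HN type (ℓ=3): μ^(1)=5; μ^(2)=-7; μ^(3)=-11

((0, 4, 2, 1, 1); (0, 0, 0, 0, 1); (3, 0, 0, 0, 0))


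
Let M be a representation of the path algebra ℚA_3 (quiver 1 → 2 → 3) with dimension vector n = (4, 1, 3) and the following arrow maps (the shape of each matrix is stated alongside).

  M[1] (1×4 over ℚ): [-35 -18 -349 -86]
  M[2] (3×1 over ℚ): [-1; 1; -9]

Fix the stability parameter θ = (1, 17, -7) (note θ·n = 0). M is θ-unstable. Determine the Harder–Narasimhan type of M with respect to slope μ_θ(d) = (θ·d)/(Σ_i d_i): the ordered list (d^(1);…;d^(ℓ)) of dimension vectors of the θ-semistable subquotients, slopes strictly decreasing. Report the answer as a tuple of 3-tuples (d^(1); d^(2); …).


Barcode: M ≅ I[1,1]^3, I[1,3], I[3,3]^2. HN layers by μ_θ (3 steps, strictly decreasing):
  μ^(1)=5; μ^(2)=1; μ^(3)=-7

((0, 1, 1); (4, 0, 0); (0, 0, 2))


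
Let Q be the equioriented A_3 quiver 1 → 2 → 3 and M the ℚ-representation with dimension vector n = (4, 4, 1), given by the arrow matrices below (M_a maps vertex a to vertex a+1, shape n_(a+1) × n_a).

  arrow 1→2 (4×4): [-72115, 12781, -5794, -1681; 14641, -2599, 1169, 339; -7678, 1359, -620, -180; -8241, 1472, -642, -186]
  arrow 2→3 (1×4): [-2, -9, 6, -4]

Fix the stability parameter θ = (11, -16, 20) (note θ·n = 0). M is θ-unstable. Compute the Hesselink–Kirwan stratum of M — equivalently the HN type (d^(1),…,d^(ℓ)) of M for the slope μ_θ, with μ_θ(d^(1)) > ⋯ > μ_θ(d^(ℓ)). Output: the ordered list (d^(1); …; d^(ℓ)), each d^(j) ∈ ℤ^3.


Via rank(M_{q-1}∘⋯∘M_p): M ≅ I[1,2]^3, I[1,3].
μ_θ-semistable layers: μ^(1)=20; μ^(2)=-5/2

((0, 0, 1); (4, 4, 0))


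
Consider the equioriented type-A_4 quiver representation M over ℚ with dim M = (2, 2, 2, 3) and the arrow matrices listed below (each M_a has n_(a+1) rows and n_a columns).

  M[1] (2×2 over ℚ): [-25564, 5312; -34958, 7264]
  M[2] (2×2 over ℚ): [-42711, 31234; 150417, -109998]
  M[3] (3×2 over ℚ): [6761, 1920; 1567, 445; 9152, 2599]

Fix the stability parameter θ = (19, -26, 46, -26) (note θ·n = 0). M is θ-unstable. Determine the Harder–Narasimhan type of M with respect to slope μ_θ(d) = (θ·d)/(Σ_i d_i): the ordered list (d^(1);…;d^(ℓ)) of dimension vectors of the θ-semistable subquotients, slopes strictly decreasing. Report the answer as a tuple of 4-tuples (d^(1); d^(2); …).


Barcode: M ≅ I[1,1], I[1,4], I[2,2], I[3,4], I[4,4]. HN layers by μ_θ (4 steps, strictly decreasing):
  μ^(1)=19; μ^(2)=10; μ^(3)=-7/2; μ^(4)=-26

((1, 0, 0, 0); (0, 0, 2, 2); (1, 1, 0, 0); (0, 1, 0, 1))


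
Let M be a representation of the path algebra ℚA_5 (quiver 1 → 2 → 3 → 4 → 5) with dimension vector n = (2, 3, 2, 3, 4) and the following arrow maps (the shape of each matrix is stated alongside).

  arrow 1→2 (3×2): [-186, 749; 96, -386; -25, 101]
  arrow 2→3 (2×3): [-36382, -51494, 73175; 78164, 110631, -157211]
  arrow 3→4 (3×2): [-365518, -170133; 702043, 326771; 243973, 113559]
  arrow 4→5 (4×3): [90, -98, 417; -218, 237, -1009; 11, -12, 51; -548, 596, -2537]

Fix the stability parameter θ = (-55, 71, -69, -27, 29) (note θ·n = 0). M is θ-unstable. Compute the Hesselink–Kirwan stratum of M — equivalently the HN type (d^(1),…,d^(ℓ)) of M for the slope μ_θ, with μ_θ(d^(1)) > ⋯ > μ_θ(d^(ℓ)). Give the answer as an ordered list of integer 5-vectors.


Interval decomposition of M: I[1,2], I[1,5], I[2,5], I[4,5], I[5,5].
HN type (ℓ=5): μ^(1)=71; μ^(2)=29; μ^(3)=-25/3; μ^(4)=-27; μ^(5)=-55

((0, 1, 0, 0, 0); (0, 0, 0, 0, 4); (0, 2, 2, 2, 0); (0, 0, 0, 1, 0); (2, 0, 0, 0, 0))


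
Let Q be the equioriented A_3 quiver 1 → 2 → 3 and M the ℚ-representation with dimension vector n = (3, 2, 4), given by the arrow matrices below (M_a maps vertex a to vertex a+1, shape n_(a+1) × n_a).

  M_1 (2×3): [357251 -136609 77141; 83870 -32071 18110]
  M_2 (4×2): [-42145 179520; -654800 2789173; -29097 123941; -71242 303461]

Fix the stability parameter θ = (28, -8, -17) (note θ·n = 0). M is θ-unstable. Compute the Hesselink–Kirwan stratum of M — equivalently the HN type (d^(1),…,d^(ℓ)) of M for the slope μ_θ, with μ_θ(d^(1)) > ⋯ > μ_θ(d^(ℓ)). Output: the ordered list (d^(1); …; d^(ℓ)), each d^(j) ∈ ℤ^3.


Interval decomposition of M: I[1,1], I[1,3]^2, I[3,3]^2.
HN type (ℓ=3): μ^(1)=28; μ^(2)=1; μ^(3)=-17

((1, 0, 0); (2, 2, 2); (0, 0, 2))


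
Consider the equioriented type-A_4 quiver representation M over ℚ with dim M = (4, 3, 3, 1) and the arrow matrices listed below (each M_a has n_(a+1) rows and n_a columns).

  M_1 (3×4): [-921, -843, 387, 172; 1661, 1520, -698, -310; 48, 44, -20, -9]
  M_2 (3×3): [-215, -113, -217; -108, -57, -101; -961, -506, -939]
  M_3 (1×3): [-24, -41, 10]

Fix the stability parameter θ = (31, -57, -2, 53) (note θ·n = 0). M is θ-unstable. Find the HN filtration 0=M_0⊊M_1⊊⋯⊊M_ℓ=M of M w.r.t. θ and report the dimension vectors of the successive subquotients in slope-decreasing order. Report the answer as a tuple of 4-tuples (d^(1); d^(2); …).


Interval decomposition of M: I[1,1], I[1,3]^2, I[1,4].
HN type (ℓ=4): μ^(1)=53; μ^(2)=31; μ^(3)=-2; μ^(4)=-13

((0, 0, 0, 1); (1, 0, 0, 0); (0, 0, 3, 0); (3, 3, 0, 0))


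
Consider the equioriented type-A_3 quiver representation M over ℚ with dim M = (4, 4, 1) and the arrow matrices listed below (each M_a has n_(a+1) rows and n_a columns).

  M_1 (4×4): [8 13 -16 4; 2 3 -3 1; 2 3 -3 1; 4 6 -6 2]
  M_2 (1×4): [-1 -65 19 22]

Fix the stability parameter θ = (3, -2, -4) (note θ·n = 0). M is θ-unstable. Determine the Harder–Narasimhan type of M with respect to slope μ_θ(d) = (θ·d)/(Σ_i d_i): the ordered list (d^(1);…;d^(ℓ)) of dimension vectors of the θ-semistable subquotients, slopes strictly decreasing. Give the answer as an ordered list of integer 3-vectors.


Via rank(M_{q-1}∘⋯∘M_p): M ≅ I[1,1]^2, I[1,2], I[1,3], I[2,2]^2.
μ_θ-semistable layers: μ^(1)=3; μ^(2)=1/2; μ^(3)=-1; μ^(4)=-2

((2, 0, 0); (1, 1, 0); (1, 1, 1); (0, 2, 0))


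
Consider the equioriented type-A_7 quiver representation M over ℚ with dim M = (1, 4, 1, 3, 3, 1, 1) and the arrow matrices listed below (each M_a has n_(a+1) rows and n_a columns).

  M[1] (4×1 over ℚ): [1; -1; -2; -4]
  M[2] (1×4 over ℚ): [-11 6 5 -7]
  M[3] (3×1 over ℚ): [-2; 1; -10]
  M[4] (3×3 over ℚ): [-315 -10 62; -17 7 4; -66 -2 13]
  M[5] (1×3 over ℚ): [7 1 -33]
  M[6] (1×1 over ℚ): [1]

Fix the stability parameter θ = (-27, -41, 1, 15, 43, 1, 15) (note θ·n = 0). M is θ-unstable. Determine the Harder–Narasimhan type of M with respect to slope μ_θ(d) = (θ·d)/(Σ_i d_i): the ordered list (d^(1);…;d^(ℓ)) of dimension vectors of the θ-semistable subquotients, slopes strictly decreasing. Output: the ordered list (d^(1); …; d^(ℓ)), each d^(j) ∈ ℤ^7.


Via rank(M_{q-1}∘⋯∘M_p): M ≅ I[1,7], I[2,2]^3, I[4,5]^2.
μ_θ-semistable layers: μ^(1)=43; μ^(2)=59/3; μ^(3)=15; μ^(4)=1; μ^(5)=-34; μ^(6)=-41

((0, 0, 0, 0, 2, 0, 0); (0, 0, 0, 0, 1, 1, 1); (0, 0, 0, 3, 0, 0, 0); (0, 0, 1, 0, 0, 0, 0); (1, 1, 0, 0, 0, 0, 0); (0, 3, 0, 0, 0, 0, 0))


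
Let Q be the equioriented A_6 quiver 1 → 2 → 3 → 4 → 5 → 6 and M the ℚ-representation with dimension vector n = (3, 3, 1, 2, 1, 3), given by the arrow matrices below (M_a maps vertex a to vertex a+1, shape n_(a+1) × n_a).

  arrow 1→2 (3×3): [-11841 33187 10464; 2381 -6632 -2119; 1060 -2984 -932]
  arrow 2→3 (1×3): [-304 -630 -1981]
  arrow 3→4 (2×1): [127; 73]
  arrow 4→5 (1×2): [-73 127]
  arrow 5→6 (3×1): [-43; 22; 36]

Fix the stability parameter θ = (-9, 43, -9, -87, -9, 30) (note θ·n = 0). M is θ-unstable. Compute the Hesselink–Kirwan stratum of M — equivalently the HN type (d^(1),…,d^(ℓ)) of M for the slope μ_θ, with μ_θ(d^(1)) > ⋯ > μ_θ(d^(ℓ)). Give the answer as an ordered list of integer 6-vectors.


Interval decomposition of M: I[1,1], I[1,2], I[1,4], I[2,2], I[4,6], I[6,6]^2.
HN type (ℓ=5): μ^(1)=43; μ^(2)=30; μ^(3)=-9; μ^(4)=-31/2; μ^(5)=-87

((0, 2, 0, 0, 0, 0); (0, 0, 0, 0, 0, 3); (2, 0, 0, 0, 1, 0); (1, 1, 1, 1, 0, 0); (0, 0, 0, 1, 0, 0))


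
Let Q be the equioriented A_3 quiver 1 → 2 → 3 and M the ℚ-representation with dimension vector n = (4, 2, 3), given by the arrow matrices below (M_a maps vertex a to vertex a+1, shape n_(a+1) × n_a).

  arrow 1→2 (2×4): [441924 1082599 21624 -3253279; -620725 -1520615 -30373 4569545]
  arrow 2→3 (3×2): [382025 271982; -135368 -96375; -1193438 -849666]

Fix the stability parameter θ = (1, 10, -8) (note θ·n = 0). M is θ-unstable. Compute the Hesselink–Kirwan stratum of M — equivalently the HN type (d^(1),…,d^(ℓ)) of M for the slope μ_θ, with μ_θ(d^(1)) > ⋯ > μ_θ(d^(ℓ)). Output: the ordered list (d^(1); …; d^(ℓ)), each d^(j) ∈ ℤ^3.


Barcode: M ≅ I[1,1]^2, I[1,3]^2, I[3,3]. HN layers by μ_θ (2 steps, strictly decreasing):
  μ^(1)=1; μ^(2)=-8

((4, 2, 2); (0, 0, 1))


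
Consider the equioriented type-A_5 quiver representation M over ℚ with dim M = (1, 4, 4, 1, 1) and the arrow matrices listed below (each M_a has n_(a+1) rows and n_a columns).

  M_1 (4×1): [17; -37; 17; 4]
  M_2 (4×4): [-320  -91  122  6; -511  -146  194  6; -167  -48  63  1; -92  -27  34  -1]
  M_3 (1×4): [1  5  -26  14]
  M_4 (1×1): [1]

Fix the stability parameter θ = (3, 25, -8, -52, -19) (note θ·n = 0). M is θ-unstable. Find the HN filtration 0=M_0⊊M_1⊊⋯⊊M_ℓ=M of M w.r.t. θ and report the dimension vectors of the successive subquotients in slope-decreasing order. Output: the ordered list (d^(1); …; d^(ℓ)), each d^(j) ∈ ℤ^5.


Barcode: M ≅ I[1,5], I[2,3]^3. HN layers by μ_θ (2 steps, strictly decreasing):
  μ^(1)=17/2; μ^(2)=-51/5

((0, 3, 3, 0, 0); (1, 1, 1, 1, 1))


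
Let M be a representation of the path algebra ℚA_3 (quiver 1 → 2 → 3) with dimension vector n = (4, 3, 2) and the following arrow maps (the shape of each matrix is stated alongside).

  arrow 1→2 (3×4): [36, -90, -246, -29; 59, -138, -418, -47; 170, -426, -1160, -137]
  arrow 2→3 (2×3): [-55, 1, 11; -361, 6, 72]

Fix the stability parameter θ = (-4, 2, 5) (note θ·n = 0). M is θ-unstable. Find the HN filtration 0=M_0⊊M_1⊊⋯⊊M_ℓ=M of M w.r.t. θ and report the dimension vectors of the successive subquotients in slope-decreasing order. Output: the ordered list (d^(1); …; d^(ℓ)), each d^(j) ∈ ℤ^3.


Interval decomposition of M: I[1,1], I[1,2], I[1,3]^2.
HN type (ℓ=3): μ^(1)=5; μ^(2)=2; μ^(3)=-4

((0, 0, 2); (0, 3, 0); (4, 0, 0))


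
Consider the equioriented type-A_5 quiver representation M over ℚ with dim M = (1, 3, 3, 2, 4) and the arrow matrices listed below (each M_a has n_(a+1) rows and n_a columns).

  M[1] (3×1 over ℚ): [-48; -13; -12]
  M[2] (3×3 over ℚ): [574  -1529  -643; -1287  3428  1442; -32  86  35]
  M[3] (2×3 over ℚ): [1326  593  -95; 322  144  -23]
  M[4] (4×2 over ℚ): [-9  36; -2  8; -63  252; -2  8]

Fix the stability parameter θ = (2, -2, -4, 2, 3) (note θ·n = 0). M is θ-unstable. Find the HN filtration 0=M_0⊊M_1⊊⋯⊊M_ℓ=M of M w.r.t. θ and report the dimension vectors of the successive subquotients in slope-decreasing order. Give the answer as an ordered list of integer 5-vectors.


Barcode: M ≅ I[1,3], I[2,4], I[2,5], I[5,5]^3. HN layers by μ_θ (4 steps, strictly decreasing):
  μ^(1)=3; μ^(2)=2; μ^(3)=-4/3; μ^(4)=-3

((0, 0, 0, 0, 4); (0, 0, 0, 2, 0); (1, 1, 1, 0, 0); (0, 2, 2, 0, 0))


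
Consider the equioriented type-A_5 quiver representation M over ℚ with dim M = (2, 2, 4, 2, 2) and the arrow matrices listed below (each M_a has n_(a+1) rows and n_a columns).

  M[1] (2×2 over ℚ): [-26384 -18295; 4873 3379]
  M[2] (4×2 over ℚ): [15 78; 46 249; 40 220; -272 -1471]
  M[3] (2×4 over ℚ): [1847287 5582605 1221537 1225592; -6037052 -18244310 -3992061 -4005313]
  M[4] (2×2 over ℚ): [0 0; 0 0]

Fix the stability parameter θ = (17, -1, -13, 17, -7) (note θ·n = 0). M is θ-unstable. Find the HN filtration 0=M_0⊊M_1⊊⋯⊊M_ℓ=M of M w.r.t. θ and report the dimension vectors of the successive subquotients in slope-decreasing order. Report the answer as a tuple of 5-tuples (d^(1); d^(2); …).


Via rank(M_{q-1}∘⋯∘M_p): M ≅ I[1,4]^2, I[3,3]^2, I[5,5]^2.
μ_θ-semistable layers: μ^(1)=17; μ^(2)=1; μ^(3)=-7; μ^(4)=-13

((0, 0, 0, 2, 0); (2, 2, 2, 0, 0); (0, 0, 0, 0, 2); (0, 0, 2, 0, 0))


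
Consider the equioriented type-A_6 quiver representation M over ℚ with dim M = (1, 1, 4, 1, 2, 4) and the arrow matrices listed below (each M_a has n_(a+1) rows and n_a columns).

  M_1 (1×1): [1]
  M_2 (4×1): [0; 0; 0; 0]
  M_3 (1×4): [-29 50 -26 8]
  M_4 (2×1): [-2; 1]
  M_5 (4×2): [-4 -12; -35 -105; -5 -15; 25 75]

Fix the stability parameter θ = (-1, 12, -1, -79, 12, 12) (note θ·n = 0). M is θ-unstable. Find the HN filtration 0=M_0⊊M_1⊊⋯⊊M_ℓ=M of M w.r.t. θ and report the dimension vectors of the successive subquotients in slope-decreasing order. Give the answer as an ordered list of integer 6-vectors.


Barcode: M ≅ I[1,2], I[3,3]^3, I[3,6], I[5,5], I[6,6]^3. HN layers by μ_θ (3 steps, strictly decreasing):
  μ^(1)=12; μ^(2)=-1; μ^(3)=-40

((0, 1, 0, 0, 2, 4); (1, 0, 3, 0, 0, 0); (0, 0, 1, 1, 0, 0))


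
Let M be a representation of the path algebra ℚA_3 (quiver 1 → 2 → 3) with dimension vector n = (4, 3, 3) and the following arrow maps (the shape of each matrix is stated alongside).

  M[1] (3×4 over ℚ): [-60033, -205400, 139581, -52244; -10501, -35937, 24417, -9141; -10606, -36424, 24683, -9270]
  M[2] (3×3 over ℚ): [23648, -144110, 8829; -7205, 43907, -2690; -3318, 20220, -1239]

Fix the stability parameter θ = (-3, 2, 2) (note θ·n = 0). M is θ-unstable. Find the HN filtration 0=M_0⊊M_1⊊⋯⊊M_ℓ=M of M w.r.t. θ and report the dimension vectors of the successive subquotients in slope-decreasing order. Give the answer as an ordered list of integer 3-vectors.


Barcode: M ≅ I[1,1], I[1,2], I[1,3]^2, I[3,3]. HN layers by μ_θ (2 steps, strictly decreasing):
  μ^(1)=2; μ^(2)=-3

((0, 3, 3); (4, 0, 0))


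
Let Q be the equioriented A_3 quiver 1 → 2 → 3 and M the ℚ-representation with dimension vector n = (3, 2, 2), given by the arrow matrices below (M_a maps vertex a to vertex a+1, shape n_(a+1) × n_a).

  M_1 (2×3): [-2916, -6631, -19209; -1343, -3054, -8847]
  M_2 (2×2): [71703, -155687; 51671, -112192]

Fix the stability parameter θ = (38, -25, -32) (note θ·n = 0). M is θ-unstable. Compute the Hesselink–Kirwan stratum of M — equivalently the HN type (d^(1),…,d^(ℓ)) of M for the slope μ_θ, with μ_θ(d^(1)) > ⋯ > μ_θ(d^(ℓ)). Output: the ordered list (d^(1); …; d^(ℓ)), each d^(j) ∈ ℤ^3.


Interval decomposition of M: I[1,1], I[1,3]^2.
HN type (ℓ=2): μ^(1)=38; μ^(2)=-19/3

((1, 0, 0); (2, 2, 2))


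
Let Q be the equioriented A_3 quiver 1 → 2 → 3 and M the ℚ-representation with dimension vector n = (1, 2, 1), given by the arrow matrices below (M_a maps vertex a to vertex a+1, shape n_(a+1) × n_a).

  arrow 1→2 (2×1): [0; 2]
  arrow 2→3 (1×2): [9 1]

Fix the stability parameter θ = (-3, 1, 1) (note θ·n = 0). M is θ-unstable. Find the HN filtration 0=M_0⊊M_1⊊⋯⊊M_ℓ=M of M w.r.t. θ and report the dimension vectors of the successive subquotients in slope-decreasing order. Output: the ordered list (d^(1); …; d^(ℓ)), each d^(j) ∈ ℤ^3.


Via rank(M_{q-1}∘⋯∘M_p): M ≅ I[1,3], I[2,2].
μ_θ-semistable layers: μ^(1)=1; μ^(2)=-3

((0, 2, 1); (1, 0, 0))


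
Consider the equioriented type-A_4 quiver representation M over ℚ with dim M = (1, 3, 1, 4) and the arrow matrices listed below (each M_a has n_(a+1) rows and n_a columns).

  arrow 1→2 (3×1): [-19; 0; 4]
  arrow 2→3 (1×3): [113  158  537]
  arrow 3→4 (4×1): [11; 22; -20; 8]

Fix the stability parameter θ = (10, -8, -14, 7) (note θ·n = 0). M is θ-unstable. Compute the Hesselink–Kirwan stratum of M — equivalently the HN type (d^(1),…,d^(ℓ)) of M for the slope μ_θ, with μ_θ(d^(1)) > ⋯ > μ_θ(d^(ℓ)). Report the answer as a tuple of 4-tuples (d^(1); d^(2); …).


Via rank(M_{q-1}∘⋯∘M_p): M ≅ I[1,4], I[2,2]^2, I[4,4]^3.
μ_θ-semistable layers: μ^(1)=7; μ^(2)=-4; μ^(3)=-8

((0, 0, 0, 4); (1, 1, 1, 0); (0, 2, 0, 0))


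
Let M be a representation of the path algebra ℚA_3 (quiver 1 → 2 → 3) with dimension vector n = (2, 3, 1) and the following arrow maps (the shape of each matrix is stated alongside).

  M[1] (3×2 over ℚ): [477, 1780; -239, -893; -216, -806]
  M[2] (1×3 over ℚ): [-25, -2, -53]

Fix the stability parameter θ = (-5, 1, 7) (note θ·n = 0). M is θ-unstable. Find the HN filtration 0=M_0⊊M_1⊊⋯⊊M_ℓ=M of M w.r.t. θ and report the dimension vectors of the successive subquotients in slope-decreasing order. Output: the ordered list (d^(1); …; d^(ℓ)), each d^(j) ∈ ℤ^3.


Via rank(M_{q-1}∘⋯∘M_p): M ≅ I[1,2], I[1,3], I[2,2].
μ_θ-semistable layers: μ^(1)=7; μ^(2)=1; μ^(3)=-5

((0, 0, 1); (0, 3, 0); (2, 0, 0))


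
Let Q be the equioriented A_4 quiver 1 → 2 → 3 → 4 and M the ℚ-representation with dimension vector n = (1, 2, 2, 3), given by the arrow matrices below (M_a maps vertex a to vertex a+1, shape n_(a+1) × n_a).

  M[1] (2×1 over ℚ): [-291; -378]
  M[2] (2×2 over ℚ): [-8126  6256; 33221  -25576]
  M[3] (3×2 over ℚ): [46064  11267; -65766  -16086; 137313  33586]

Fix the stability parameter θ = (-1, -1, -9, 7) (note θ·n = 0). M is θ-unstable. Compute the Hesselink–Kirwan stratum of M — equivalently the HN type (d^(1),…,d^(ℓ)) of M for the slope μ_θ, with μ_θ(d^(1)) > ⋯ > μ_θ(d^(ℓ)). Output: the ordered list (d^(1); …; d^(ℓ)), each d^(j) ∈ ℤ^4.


Via rank(M_{q-1}∘⋯∘M_p): M ≅ I[1,4], I[2,2], I[3,4], I[4,4].
μ_θ-semistable layers: μ^(1)=7; μ^(2)=-1; μ^(3)=-11/3; μ^(4)=-9

((0, 0, 0, 3); (0, 1, 0, 0); (1, 1, 1, 0); (0, 0, 1, 0))
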